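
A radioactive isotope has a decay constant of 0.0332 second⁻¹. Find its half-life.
t½ = ln(2)/λ = 20.88 seconds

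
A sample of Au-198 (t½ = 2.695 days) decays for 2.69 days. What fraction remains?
N/N₀ = (1/2)^(t/t½) = 0.5006 = 50.1%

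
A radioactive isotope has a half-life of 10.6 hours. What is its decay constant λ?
λ = ln(2)/t½ = 0.06539 hour⁻¹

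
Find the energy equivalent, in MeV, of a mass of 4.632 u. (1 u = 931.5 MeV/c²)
E = mc² = 4315 MeV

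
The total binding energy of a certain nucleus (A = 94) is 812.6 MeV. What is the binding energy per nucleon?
B.E./A = 812.6/94 = 8.645 MeV/nucleon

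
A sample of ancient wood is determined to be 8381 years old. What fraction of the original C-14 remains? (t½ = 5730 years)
N/N₀ = (1/2)^(t/t½) = 0.3628 = 36.3%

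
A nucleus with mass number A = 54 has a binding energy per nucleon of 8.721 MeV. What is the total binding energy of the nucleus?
B.E. = 8.721 × 54 = 470.9 MeV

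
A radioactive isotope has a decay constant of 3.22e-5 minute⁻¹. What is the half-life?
t½ = ln(2)/λ = 21530 minutes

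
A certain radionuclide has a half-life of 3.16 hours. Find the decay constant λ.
λ = ln(2)/t½ = 0.2194 hour⁻¹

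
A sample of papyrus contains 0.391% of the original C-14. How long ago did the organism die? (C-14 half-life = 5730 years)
Age = t½ × log₂(1/ratio) = 45830 years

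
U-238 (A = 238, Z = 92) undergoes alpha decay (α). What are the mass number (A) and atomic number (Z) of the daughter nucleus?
Daughter: A = 234, Z = 90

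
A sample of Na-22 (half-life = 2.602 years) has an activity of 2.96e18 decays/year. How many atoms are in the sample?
N = A/λ = 1.111e19 atoms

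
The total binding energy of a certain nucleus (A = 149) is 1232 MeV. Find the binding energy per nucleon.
B.E./A = 1232/149 = 8.268 MeV/nucleon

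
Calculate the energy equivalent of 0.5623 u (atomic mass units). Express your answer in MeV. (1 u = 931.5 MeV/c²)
E = mc² = 523.8 MeV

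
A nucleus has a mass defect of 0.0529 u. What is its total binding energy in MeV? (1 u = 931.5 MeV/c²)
B.E. = Δm × 931.5 = 49.28 MeV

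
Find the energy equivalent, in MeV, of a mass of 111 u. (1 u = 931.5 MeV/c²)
E = mc² = 1.034e5 MeV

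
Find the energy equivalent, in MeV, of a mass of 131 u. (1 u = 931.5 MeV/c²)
E = mc² = 1.22e5 MeV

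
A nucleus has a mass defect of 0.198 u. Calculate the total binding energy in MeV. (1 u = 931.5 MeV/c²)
B.E. = Δm × 931.5 = 184.4 MeV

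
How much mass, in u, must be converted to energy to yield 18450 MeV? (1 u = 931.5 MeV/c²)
m = E/c² = 19.81 u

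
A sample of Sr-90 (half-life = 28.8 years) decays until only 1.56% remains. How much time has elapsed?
t = t½ × log₂(N₀/N) = 172.9 years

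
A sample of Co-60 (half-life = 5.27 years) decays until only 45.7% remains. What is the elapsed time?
t = t½ × log₂(N₀/N) = 5.954 years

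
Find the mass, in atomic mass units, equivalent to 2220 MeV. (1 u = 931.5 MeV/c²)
m = E/c² = 2.383 u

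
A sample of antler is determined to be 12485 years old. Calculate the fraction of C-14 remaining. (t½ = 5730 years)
N/N₀ = (1/2)^(t/t½) = 0.2208 = 22.1%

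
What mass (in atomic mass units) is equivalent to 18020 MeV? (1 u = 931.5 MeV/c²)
m = E/c² = 19.35 u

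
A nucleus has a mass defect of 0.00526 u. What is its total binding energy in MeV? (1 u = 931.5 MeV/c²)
B.E. = Δm × 931.5 = 4.9 MeV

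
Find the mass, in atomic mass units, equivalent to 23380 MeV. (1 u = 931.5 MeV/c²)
m = E/c² = 25.1 u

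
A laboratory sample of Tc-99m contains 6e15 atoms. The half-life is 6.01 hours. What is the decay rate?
A = λN = 6.92e14 decays/hour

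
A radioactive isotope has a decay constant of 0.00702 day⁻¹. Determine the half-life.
t½ = ln(2)/λ = 98.74 days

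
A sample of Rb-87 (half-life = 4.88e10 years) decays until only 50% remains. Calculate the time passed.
t = t½ × log₂(N₀/N) = 4.88e10 years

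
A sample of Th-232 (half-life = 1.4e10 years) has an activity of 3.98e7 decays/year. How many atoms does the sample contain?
N = A/λ = 8.039e17 atoms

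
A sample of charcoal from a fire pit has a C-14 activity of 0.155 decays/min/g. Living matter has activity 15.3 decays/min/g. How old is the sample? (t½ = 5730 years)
Age = t½ × log₂(A₀/A) = 37960 years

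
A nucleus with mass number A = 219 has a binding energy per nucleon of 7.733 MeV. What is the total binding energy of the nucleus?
B.E. = 7.733 × 219 = 1694 MeV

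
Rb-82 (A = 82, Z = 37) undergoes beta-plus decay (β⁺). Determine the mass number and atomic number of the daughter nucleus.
Daughter: A = 82, Z = 36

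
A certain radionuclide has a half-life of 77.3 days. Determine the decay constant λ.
λ = ln(2)/t½ = 0.008967 day⁻¹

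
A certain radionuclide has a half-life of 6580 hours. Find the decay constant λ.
λ = ln(2)/t½ = 1.053e-4 hour⁻¹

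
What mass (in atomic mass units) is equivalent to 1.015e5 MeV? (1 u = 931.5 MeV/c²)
m = E/c² = 109 u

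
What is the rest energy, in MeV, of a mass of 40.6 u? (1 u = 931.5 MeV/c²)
E = mc² = 37820 MeV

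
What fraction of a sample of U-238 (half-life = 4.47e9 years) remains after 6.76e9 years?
N/N₀ = (1/2)^(t/t½) = 0.3506 = 35.1%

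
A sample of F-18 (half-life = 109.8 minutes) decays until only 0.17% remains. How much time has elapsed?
t = t½ × log₂(N₀/N) = 1010 minutes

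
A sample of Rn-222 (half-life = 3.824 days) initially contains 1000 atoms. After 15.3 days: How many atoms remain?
N = N₀(1/2)^(t/t½) = 62.45 atoms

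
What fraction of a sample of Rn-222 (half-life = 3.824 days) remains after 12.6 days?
N/N₀ = (1/2)^(t/t½) = 0.1019 = 10.2%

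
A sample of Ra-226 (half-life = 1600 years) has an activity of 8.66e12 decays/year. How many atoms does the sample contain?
N = A/λ = 1.999e16 atoms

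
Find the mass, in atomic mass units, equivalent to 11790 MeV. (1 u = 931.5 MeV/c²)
m = E/c² = 12.66 u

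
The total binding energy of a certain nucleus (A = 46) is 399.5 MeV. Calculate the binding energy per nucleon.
B.E./A = 399.5/46 = 8.685 MeV/nucleon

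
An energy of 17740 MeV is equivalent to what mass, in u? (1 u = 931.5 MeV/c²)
m = E/c² = 19.04 u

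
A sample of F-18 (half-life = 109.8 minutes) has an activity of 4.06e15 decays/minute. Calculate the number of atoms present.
N = A/λ = 6.431e17 atoms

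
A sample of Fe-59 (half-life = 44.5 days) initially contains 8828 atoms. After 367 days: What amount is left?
N = N₀(1/2)^(t/t½) = 29.05 atoms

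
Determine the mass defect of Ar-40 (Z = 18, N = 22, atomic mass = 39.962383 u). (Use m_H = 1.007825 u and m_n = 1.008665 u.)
Δm = Z·m_H + N·m_n − M = 0.3691 u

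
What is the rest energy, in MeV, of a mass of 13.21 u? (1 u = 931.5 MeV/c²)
E = mc² = 12310 MeV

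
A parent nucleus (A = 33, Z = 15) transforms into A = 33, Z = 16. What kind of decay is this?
ΔA = 0, ΔZ = +1 ⇒ beta-minus decay (β⁻)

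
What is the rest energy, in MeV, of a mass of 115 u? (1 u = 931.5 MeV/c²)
E = mc² = 1.071e5 MeV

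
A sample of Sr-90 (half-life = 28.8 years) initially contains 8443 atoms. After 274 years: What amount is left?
N = N₀(1/2)^(t/t½) = 11.55 atoms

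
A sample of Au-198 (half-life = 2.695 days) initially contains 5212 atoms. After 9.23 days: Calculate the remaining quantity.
N = N₀(1/2)^(t/t½) = 485.3 atoms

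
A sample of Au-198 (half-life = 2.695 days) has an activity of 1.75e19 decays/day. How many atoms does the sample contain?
N = A/λ = 6.804e19 atoms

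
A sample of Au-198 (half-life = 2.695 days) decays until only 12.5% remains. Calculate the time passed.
t = t½ × log₂(N₀/N) = 8.085 days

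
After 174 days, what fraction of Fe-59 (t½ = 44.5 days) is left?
N/N₀ = (1/2)^(t/t½) = 0.06652 = 6.65%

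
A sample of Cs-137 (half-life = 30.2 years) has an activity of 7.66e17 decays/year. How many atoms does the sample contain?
N = A/λ = 3.337e19 atoms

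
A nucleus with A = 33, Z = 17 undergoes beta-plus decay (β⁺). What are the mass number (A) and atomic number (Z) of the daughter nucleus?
Daughter: A = 33, Z = 16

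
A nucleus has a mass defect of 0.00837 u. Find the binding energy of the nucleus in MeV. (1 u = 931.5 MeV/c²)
B.E. = Δm × 931.5 = 7.797 MeV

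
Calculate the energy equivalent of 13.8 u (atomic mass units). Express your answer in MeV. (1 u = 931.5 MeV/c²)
E = mc² = 12850 MeV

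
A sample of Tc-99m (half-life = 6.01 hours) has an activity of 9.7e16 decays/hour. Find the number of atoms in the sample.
N = A/λ = 8.41e17 atoms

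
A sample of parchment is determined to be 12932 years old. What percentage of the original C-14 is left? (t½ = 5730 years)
N/N₀ = (1/2)^(t/t½) = 0.2092 = 20.9%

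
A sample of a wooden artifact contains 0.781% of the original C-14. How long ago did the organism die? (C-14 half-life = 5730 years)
Age = t½ × log₂(1/ratio) = 40110 years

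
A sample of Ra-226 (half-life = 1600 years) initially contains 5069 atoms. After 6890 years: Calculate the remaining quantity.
N = N₀(1/2)^(t/t½) = 256.2 atoms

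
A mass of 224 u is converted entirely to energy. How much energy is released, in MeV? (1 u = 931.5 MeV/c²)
E = mc² = 2.087e5 MeV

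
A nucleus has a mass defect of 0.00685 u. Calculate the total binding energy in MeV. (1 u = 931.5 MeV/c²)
B.E. = Δm × 931.5 = 6.381 MeV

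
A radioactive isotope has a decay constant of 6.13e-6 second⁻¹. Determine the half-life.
t½ = ln(2)/λ = 1.131e5 seconds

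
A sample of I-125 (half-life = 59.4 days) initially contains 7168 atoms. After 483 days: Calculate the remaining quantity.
N = N₀(1/2)^(t/t½) = 25.56 atoms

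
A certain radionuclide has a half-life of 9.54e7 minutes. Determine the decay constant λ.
λ = ln(2)/t½ = 7.266e-9 minute⁻¹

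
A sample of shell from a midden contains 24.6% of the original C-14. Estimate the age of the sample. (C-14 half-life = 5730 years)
Age = t½ × log₂(1/ratio) = 11590 years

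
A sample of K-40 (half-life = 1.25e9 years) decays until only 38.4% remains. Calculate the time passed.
t = t½ × log₂(N₀/N) = 1.726e9 years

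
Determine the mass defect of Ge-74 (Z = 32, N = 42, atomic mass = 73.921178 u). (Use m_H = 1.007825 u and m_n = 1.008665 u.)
Δm = Z·m_H + N·m_n − M = 0.6932 u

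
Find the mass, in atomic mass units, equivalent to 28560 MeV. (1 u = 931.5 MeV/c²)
m = E/c² = 30.66 u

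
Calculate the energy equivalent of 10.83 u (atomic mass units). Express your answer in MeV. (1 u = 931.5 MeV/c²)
E = mc² = 10090 MeV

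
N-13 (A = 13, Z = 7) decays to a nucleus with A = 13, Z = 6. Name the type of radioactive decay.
ΔA = 0, ΔZ = -1 ⇒ beta-plus decay (β⁺) or electron capture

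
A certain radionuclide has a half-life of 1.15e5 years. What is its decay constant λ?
λ = ln(2)/t½ = 6.027e-6 year⁻¹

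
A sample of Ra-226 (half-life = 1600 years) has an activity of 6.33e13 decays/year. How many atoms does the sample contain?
N = A/λ = 1.461e17 atoms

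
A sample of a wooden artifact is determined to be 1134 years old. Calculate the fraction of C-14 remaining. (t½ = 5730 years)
N/N₀ = (1/2)^(t/t½) = 0.8718 = 87.2%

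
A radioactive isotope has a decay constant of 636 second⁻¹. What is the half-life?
t½ = ln(2)/λ = 0.00109 seconds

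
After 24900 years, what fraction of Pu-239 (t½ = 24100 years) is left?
N/N₀ = (1/2)^(t/t½) = 0.4886 = 48.9%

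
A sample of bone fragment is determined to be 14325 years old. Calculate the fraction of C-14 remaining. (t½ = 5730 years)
N/N₀ = (1/2)^(t/t½) = 0.1768 = 17.7%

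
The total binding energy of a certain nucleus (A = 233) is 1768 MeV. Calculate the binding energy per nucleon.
B.E./A = 1768/233 = 7.588 MeV/nucleon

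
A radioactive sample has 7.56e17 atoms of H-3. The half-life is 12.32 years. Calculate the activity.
A = λN = 4.253e16 decays/year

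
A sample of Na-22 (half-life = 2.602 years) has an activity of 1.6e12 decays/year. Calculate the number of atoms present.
N = A/λ = 6.006e12 atoms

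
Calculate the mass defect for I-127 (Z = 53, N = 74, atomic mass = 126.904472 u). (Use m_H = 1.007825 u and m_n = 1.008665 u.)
Δm = Z·m_H + N·m_n − M = 1.151 u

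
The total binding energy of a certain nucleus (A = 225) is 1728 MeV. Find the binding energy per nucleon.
B.E./A = 1728/225 = 7.68 MeV/nucleon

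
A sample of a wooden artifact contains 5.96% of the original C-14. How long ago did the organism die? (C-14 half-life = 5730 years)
Age = t½ × log₂(1/ratio) = 23310 years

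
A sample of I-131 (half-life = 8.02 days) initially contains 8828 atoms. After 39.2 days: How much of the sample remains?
N = N₀(1/2)^(t/t½) = 298.2 atoms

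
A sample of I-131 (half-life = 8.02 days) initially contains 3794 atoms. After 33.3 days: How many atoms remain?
N = N₀(1/2)^(t/t½) = 213.4 atoms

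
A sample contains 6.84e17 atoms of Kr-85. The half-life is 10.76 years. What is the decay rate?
A = λN = 4.406e16 decays/year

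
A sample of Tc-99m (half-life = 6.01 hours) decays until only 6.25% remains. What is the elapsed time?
t = t½ × log₂(N₀/N) = 24.04 hours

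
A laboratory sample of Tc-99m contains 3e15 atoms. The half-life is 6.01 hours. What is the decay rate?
A = λN = 3.46e14 decays/hour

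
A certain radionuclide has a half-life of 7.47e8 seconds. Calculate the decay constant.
λ = ln(2)/t½ = 9.279e-10 second⁻¹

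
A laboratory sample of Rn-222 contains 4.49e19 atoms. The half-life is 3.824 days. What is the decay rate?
A = λN = 8.139e18 decays/day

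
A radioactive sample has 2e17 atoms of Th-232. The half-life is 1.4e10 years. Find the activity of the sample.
A = λN = 9.902e6 decays/year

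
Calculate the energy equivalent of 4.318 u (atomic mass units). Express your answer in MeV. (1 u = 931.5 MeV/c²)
E = mc² = 4022 MeV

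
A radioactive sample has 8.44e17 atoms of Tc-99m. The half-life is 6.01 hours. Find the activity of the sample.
A = λN = 9.734e16 decays/hour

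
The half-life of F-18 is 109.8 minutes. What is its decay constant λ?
λ = ln(2)/t½ = 0.006313 minute⁻¹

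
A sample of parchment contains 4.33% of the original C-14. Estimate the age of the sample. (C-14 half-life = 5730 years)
Age = t½ × log₂(1/ratio) = 25950 years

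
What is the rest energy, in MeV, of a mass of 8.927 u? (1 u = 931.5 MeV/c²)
E = mc² = 8316 MeV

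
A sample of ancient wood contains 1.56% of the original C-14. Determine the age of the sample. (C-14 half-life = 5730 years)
Age = t½ × log₂(1/ratio) = 34390 years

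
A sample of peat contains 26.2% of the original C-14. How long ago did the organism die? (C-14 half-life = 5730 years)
Age = t½ × log₂(1/ratio) = 11070 years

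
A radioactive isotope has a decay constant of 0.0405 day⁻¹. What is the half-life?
t½ = ln(2)/λ = 17.11 days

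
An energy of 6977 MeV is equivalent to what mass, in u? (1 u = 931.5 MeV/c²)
m = E/c² = 7.49 u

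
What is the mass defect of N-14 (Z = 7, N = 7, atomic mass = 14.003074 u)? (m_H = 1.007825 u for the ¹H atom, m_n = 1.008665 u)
Δm = Z·m_H + N·m_n − M = 0.1124 u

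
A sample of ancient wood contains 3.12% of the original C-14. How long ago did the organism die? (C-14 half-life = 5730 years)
Age = t½ × log₂(1/ratio) = 28660 years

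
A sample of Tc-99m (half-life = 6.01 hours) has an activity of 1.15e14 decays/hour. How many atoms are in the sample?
N = A/λ = 9.971e14 atoms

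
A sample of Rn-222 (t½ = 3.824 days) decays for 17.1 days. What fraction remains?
N/N₀ = (1/2)^(t/t½) = 0.04507 = 4.51%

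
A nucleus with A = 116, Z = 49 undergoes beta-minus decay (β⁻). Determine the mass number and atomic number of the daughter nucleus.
Daughter: A = 116, Z = 50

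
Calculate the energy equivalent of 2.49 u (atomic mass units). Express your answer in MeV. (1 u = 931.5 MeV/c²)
E = mc² = 2319 MeV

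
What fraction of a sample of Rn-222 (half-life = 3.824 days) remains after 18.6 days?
N/N₀ = (1/2)^(t/t½) = 0.03434 = 3.43%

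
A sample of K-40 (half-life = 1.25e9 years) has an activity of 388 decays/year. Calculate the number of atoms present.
N = A/λ = 6.997e11 atoms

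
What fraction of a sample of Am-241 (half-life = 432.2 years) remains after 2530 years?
N/N₀ = (1/2)^(t/t½) = 0.01729 = 1.73%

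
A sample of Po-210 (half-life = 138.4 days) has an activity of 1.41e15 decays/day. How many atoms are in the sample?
N = A/λ = 2.815e17 atoms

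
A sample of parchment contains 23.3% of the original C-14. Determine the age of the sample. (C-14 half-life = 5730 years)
Age = t½ × log₂(1/ratio) = 12040 years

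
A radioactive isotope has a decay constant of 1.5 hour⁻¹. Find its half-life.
t½ = ln(2)/λ = 0.4621 hours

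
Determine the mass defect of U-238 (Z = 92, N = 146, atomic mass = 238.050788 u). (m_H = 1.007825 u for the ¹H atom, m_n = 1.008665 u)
Δm = Z·m_H + N·m_n − M = 1.934 u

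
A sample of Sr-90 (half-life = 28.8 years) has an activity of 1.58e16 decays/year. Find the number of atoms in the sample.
N = A/λ = 6.565e17 atoms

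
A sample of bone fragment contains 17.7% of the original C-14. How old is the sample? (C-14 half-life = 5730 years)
Age = t½ × log₂(1/ratio) = 14310 years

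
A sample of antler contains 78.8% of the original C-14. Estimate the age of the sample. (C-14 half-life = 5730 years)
Age = t½ × log₂(1/ratio) = 1970 years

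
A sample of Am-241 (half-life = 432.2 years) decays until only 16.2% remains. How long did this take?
t = t½ × log₂(N₀/N) = 1135 years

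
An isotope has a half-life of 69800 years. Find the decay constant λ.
λ = ln(2)/t½ = 9.93e-6 year⁻¹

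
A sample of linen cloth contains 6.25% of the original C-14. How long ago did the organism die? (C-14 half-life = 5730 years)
Age = t½ × log₂(1/ratio) = 22920 years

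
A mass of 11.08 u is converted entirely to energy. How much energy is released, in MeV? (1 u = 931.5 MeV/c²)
E = mc² = 10320 MeV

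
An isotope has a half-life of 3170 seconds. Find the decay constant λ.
λ = ln(2)/t½ = 2.187e-4 second⁻¹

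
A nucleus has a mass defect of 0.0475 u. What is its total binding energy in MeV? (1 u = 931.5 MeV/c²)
B.E. = Δm × 931.5 = 44.25 MeV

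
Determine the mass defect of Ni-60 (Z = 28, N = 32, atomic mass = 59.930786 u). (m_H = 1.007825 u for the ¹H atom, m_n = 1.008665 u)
Δm = Z·m_H + N·m_n − M = 0.5656 u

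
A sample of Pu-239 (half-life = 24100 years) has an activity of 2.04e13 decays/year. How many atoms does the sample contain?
N = A/λ = 7.093e17 atoms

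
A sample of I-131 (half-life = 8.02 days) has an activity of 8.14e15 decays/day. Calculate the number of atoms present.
N = A/λ = 9.418e16 atoms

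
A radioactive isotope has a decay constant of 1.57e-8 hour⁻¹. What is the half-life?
t½ = ln(2)/λ = 4.415e7 hours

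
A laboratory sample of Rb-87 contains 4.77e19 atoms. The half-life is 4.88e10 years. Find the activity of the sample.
A = λN = 6.775e8 decays/year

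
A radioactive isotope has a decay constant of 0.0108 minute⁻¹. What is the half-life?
t½ = ln(2)/λ = 64.18 minutes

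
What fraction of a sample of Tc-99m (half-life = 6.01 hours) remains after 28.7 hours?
N/N₀ = (1/2)^(t/t½) = 0.03651 = 3.65%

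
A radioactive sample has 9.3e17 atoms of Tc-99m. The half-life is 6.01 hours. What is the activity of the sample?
A = λN = 1.073e17 decays/hour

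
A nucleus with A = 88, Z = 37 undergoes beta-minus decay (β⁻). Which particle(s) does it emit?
β⁻: electron (e⁻) + antineutrino (ν̄ₑ)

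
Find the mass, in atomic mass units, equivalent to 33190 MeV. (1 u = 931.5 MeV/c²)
m = E/c² = 35.63 u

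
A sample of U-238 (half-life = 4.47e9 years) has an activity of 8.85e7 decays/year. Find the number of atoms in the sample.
N = A/λ = 5.707e17 atoms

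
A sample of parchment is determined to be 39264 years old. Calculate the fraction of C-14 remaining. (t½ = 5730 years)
N/N₀ = (1/2)^(t/t½) = 0.008654 = 0.865%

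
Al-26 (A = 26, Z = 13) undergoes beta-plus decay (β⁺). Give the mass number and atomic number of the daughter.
Daughter: A = 26, Z = 12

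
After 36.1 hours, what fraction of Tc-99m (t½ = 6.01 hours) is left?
N/N₀ = (1/2)^(t/t½) = 0.01555 = 1.56%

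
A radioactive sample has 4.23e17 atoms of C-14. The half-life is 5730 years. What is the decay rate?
A = λN = 5.117e13 decays/year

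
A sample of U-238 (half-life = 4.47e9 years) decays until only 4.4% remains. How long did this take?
t = t½ × log₂(N₀/N) = 2.014e10 years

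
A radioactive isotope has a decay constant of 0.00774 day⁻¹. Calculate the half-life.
t½ = ln(2)/λ = 89.55 days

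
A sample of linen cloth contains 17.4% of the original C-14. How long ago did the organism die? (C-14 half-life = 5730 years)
Age = t½ × log₂(1/ratio) = 14460 years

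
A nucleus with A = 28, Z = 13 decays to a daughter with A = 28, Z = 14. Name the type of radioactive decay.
ΔA = 0, ΔZ = +1 ⇒ beta-minus decay (β⁻)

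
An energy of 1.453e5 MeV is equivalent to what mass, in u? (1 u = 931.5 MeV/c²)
m = E/c² = 156 u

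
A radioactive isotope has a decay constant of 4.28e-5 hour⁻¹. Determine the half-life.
t½ = ln(2)/λ = 16200 hours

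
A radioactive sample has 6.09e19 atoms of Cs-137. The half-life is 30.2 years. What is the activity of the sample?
A = λN = 1.398e18 decays/year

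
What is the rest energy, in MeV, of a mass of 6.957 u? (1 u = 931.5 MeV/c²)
E = mc² = 6480 MeV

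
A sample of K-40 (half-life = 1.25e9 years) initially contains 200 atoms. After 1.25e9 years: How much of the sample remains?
N = N₀(1/2)^(t/t½) = 100 atoms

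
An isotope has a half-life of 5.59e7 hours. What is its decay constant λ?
λ = ln(2)/t½ = 1.24e-8 hour⁻¹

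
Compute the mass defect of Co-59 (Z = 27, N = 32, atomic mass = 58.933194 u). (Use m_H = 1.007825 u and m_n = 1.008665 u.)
Δm = Z·m_H + N·m_n − M = 0.5554 u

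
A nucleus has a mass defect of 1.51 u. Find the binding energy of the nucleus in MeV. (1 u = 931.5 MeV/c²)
B.E. = Δm × 931.5 = 1407 MeV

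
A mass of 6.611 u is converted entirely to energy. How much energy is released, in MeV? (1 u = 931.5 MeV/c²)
E = mc² = 6158 MeV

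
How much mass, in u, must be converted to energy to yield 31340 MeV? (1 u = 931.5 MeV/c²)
m = E/c² = 33.64 u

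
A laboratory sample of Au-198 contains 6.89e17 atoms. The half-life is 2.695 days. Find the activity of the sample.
A = λN = 1.772e17 decays/day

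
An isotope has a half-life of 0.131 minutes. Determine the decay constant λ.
λ = ln(2)/t½ = 5.291 minute⁻¹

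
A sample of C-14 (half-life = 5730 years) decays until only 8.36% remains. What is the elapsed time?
t = t½ × log₂(N₀/N) = 20520 years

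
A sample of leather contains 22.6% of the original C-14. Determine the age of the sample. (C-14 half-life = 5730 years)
Age = t½ × log₂(1/ratio) = 12290 years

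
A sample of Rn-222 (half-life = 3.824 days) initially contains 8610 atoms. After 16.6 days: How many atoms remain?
N = N₀(1/2)^(t/t½) = 424.8 atoms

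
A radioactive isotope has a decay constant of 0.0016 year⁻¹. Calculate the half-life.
t½ = ln(2)/λ = 433.2 years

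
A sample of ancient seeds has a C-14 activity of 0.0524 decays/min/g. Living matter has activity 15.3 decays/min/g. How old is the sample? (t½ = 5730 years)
Age = t½ × log₂(A₀/A) = 46930 years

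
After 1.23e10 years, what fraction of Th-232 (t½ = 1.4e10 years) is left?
N/N₀ = (1/2)^(t/t½) = 0.5439 = 54.4%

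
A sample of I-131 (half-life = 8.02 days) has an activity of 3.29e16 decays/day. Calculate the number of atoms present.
N = A/λ = 3.807e17 atoms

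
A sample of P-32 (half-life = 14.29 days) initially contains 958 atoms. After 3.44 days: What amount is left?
N = N₀(1/2)^(t/t½) = 810.8 atoms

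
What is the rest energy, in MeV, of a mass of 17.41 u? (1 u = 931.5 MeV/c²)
E = mc² = 16220 MeV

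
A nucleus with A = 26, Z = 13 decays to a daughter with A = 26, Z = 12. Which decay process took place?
ΔA = 0, ΔZ = -1 ⇒ beta-plus decay (β⁺) or electron capture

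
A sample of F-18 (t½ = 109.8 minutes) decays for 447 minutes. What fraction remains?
N/N₀ = (1/2)^(t/t½) = 0.0595 = 5.95%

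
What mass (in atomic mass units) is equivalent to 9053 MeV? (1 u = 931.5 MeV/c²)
m = E/c² = 9.719 u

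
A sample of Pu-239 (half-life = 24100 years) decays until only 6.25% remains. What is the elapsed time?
t = t½ × log₂(N₀/N) = 96400 years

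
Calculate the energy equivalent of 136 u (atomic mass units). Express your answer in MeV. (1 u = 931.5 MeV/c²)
E = mc² = 1.267e5 MeV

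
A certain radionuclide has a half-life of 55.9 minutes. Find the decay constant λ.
λ = ln(2)/t½ = 0.0124 minute⁻¹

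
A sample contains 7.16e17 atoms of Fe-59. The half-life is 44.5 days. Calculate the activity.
A = λN = 1.115e16 decays/day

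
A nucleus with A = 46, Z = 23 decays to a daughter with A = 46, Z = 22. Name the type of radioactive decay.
ΔA = 0, ΔZ = -1 ⇒ beta-plus decay (β⁺) or electron capture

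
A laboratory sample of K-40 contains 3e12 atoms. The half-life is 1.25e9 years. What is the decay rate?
A = λN = 1664 decays/year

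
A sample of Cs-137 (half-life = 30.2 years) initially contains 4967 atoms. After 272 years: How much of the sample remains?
N = N₀(1/2)^(t/t½) = 9.657 atoms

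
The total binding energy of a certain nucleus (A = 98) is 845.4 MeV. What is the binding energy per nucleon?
B.E./A = 845.4/98 = 8.627 MeV/nucleon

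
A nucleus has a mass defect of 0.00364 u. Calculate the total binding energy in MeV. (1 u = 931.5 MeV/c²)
B.E. = Δm × 931.5 = 3.391 MeV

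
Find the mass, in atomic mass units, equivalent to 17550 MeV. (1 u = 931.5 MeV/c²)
m = E/c² = 18.84 u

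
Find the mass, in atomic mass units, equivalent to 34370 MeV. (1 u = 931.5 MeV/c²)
m = E/c² = 36.9 u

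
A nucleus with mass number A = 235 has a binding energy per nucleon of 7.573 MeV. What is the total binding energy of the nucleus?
B.E. = 7.573 × 235 = 1780 MeV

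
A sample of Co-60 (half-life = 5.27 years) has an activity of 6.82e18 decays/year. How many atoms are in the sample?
N = A/λ = 5.185e19 atoms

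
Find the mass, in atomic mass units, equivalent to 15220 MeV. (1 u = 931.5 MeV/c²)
m = E/c² = 16.34 u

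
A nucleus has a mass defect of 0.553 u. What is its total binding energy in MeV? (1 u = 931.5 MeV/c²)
B.E. = Δm × 931.5 = 515.1 MeV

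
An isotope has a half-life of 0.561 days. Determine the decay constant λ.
λ = ln(2)/t½ = 1.236 day⁻¹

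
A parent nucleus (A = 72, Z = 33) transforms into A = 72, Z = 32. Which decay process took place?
ΔA = 0, ΔZ = -1 ⇒ beta-plus decay (β⁺) or electron capture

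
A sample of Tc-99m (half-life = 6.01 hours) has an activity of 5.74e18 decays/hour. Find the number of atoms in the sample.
N = A/λ = 4.977e19 atoms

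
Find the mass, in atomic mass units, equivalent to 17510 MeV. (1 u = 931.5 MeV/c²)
m = E/c² = 18.8 u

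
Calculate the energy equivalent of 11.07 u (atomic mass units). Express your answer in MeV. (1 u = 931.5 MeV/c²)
E = mc² = 10310 MeV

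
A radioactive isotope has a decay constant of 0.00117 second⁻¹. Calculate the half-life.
t½ = ln(2)/λ = 592.4 seconds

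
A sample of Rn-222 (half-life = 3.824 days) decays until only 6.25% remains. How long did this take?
t = t½ × log₂(N₀/N) = 15.3 days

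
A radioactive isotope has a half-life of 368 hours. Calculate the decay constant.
λ = ln(2)/t½ = 0.001884 hour⁻¹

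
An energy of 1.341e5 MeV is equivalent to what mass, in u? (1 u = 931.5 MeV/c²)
m = E/c² = 144 u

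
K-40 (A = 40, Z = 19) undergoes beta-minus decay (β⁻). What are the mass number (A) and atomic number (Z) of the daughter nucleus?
Daughter: A = 40, Z = 20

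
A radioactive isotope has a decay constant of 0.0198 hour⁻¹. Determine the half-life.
t½ = ln(2)/λ = 35.01 hours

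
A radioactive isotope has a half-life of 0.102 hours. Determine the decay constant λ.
λ = ln(2)/t½ = 6.796 hour⁻¹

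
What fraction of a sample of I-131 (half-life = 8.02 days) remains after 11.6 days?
N/N₀ = (1/2)^(t/t½) = 0.3669 = 36.7%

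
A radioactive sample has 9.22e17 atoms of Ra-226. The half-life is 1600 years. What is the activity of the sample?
A = λN = 3.994e14 decays/year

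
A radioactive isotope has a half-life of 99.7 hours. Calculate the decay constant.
λ = ln(2)/t½ = 0.006952 hour⁻¹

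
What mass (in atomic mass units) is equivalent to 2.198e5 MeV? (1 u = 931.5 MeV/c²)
m = E/c² = 236 u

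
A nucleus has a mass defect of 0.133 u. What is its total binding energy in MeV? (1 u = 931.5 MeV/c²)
B.E. = Δm × 931.5 = 123.9 MeV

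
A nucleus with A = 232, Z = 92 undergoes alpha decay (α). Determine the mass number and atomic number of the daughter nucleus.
Daughter: A = 228, Z = 90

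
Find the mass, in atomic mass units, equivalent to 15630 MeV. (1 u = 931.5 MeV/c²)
m = E/c² = 16.78 u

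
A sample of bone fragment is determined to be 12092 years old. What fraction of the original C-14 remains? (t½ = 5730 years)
N/N₀ = (1/2)^(t/t½) = 0.2316 = 23.2%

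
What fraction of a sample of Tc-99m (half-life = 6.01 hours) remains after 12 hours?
N/N₀ = (1/2)^(t/t½) = 0.2506 = 25.1%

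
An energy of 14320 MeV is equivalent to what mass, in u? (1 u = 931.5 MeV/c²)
m = E/c² = 15.37 u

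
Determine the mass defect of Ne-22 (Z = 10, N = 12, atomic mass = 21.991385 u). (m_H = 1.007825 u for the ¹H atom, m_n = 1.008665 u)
Δm = Z·m_H + N·m_n − M = 0.1908 u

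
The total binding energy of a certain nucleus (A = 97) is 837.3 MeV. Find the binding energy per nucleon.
B.E./A = 837.3/97 = 8.632 MeV/nucleon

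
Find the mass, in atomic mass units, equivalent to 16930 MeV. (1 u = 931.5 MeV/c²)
m = E/c² = 18.17 u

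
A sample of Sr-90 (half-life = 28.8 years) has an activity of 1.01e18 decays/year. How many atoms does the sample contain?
N = A/λ = 4.197e19 atoms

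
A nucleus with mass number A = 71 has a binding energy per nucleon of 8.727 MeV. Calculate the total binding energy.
B.E. = 8.727 × 71 = 619.6 MeV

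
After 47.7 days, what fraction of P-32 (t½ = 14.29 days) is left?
N/N₀ = (1/2)^(t/t½) = 0.09889 = 9.89%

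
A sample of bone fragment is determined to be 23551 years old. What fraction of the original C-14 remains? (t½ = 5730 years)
N/N₀ = (1/2)^(t/t½) = 0.05791 = 5.79%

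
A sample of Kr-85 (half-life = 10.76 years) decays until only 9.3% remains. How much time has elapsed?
t = t½ × log₂(N₀/N) = 36.87 years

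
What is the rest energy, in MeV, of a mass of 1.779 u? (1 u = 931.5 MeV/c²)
E = mc² = 1657 MeV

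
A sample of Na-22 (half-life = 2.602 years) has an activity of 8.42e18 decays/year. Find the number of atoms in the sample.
N = A/λ = 3.161e19 atoms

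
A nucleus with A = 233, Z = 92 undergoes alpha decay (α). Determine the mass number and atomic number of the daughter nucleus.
Daughter: A = 229, Z = 90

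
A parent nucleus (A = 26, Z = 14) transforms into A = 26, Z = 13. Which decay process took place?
ΔA = 0, ΔZ = -1 ⇒ beta-plus decay (β⁺) or electron capture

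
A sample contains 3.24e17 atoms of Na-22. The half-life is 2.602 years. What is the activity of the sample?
A = λN = 8.631e16 decays/year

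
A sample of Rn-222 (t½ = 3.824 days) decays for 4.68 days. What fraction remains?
N/N₀ = (1/2)^(t/t½) = 0.4281 = 42.8%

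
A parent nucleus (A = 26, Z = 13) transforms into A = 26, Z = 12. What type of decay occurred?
ΔA = 0, ΔZ = -1 ⇒ beta-plus decay (β⁺) or electron capture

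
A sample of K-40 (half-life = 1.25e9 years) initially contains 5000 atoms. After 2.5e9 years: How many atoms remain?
N = N₀(1/2)^(t/t½) = 1250 atoms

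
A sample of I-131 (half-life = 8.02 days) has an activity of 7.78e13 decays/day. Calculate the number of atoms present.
N = A/λ = 9.002e14 atoms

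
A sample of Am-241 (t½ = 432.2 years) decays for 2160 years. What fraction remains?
N/N₀ = (1/2)^(t/t½) = 0.0313 = 3.13%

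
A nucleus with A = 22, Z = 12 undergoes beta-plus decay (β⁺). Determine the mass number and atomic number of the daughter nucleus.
Daughter: A = 22, Z = 11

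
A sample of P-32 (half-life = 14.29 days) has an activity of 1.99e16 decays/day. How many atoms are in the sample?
N = A/λ = 4.103e17 atoms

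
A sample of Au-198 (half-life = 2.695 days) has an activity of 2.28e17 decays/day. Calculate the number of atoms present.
N = A/λ = 8.865e17 atoms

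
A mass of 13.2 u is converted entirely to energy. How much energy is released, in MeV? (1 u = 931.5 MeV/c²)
E = mc² = 12300 MeV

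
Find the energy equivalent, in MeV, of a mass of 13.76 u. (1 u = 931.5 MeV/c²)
E = mc² = 12820 MeV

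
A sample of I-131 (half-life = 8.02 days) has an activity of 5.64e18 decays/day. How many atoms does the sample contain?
N = A/λ = 6.526e19 atoms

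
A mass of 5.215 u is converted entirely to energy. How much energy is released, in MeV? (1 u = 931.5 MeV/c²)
E = mc² = 4858 MeV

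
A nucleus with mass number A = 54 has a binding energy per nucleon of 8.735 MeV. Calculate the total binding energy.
B.E. = 8.735 × 54 = 471.7 MeV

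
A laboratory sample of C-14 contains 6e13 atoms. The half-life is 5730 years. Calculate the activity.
A = λN = 7.258e9 decays/year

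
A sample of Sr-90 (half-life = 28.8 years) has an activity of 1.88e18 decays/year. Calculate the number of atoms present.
N = A/λ = 7.811e19 atoms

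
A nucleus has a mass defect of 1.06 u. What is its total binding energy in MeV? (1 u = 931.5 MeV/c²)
B.E. = Δm × 931.5 = 987.4 MeV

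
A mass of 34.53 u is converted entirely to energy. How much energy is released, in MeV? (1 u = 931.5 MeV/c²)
E = mc² = 32160 MeV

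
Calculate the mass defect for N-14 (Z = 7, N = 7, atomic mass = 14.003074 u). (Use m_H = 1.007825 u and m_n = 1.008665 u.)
Δm = Z·m_H + N·m_n − M = 0.1124 u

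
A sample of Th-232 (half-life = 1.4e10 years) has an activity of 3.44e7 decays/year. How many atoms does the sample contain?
N = A/λ = 6.948e17 atoms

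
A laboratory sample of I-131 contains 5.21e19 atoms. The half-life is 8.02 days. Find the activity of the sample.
A = λN = 4.503e18 decays/day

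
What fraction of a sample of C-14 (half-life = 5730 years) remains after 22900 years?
N/N₀ = (1/2)^(t/t½) = 0.06265 = 6.27%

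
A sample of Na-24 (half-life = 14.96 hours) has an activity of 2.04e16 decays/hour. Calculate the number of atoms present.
N = A/λ = 4.403e17 atoms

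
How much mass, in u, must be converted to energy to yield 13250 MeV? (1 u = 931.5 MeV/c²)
m = E/c² = 14.22 u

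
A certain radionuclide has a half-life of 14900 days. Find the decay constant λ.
λ = ln(2)/t½ = 4.652e-5 day⁻¹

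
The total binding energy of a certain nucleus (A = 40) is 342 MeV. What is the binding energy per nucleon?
B.E./A = 342/40 = 8.55 MeV/nucleon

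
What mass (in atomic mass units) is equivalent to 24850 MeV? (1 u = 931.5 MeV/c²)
m = E/c² = 26.68 u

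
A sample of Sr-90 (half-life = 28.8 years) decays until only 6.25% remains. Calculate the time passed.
t = t½ × log₂(N₀/N) = 115.2 years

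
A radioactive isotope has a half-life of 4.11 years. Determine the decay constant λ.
λ = ln(2)/t½ = 0.1686 year⁻¹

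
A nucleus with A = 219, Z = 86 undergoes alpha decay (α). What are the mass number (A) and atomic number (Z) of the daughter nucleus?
Daughter: A = 215, Z = 84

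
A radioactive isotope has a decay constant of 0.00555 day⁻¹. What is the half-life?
t½ = ln(2)/λ = 124.9 days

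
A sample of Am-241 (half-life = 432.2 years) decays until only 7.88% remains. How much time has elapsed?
t = t½ × log₂(N₀/N) = 1584 years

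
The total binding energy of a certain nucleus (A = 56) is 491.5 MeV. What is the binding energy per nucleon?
B.E./A = 491.5/56 = 8.777 MeV/nucleon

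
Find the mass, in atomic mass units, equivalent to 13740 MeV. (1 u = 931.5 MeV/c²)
m = E/c² = 14.75 u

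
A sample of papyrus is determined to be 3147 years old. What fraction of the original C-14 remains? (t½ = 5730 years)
N/N₀ = (1/2)^(t/t½) = 0.6834 = 68.3%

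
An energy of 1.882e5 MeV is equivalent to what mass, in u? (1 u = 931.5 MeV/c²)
m = E/c² = 202 u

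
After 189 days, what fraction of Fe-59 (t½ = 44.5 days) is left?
N/N₀ = (1/2)^(t/t½) = 0.05266 = 5.27%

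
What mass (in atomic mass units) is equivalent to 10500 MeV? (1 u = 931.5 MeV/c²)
m = E/c² = 11.27 u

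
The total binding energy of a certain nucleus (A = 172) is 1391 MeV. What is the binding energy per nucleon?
B.E./A = 1391/172 = 8.087 MeV/nucleon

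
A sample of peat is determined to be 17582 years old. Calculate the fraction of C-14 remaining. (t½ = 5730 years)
N/N₀ = (1/2)^(t/t½) = 0.1192 = 11.9%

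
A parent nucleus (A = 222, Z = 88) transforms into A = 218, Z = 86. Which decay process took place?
ΔA = -4, ΔZ = -2 ⇒ alpha decay (α)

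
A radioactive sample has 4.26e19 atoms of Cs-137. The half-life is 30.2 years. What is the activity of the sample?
A = λN = 9.778e17 decays/year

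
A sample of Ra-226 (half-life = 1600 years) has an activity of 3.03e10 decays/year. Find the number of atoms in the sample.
N = A/λ = 6.994e13 atoms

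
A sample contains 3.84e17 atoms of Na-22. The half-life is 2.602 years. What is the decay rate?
A = λN = 1.023e17 decays/year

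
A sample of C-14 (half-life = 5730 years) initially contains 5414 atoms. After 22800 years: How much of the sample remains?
N = N₀(1/2)^(t/t½) = 343.3 atoms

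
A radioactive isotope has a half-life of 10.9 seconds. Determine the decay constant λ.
λ = ln(2)/t½ = 0.06359 second⁻¹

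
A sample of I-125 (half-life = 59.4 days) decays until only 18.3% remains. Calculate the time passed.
t = t½ × log₂(N₀/N) = 145.5 days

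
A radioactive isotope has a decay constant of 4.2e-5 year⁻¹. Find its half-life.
t½ = ln(2)/λ = 16500 years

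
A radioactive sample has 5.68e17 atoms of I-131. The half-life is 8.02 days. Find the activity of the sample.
A = λN = 4.909e16 decays/day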